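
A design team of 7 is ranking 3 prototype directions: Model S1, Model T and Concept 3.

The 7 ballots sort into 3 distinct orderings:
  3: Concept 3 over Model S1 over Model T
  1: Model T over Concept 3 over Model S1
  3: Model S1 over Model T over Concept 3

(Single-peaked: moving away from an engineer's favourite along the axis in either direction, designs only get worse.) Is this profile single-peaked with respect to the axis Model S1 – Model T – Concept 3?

no

Axis positions: Model S1=1, Model T=2, Concept 3=3.
Group 1: ranking walks positions 3-1-2; Model S1 is ranked above Model T even though Model T lies between Model S1 and the peak Concept 3 on the axis — preferences dip and rise again. Not single-peaked.
Group 2 (peak Model T at position 2): ranking walks positions 2-3-1, expanding outward from the peak — single-peaked.
Group 3 (peak Model S1 at position 1): ranking walks positions 1-2-3, expanding outward from the peak — single-peaked.
Group 1 violates single-peakedness, so the profile is not single-peaked on this axis.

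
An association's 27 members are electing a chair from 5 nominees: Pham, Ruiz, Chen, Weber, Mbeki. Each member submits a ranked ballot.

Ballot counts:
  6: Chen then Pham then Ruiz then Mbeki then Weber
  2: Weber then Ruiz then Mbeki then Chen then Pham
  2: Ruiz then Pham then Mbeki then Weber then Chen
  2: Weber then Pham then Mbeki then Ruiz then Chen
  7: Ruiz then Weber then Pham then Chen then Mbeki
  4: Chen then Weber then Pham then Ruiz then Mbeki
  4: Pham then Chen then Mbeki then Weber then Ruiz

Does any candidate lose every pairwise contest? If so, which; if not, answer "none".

Mbeki

Pairwise majorities:
Pham vs Ruiz: Pham, 16–11.
Pham vs Chen: Pham, 15–12.
Pham vs Weber: Pham is ranked higher on 6+2+4 = 12 ballots, Weber on 15. Weber wins 15–12.
Pham vs Mbeki: Pham wins 25–2.
Ruiz vs Chen: 2+2+2+7 = 13 for Ruiz, 14 for Chen — Chen by 14–13.
Ruiz–Weber: Ruiz 15–12.
Ruiz vs Mbeki: Ruiz, 21–6.
Chen vs Weber: 14 to 13, Chen.
Chen vs Mbeki: Chen wins 21–6.
Weber–Mbeki: Weber 15–12.
Mbeki loses to every other candidate — it is the Condorcet loser.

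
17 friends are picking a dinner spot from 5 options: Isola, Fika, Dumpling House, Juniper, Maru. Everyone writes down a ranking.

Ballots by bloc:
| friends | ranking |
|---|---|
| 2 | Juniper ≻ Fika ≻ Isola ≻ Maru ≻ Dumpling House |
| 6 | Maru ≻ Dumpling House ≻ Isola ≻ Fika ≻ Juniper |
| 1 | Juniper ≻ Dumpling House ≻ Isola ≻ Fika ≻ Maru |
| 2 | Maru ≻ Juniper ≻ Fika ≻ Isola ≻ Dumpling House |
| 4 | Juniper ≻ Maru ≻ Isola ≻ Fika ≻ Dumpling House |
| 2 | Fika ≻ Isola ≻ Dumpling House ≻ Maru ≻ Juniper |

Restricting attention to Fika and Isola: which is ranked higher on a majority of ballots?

Isola

Ballots ranking Fika above Isola: 2 + 2 + 2 = 6.
Ballots ranking Isola above Fika: 17 − 6 = 11.
Isola wins the head-to-head 11–6.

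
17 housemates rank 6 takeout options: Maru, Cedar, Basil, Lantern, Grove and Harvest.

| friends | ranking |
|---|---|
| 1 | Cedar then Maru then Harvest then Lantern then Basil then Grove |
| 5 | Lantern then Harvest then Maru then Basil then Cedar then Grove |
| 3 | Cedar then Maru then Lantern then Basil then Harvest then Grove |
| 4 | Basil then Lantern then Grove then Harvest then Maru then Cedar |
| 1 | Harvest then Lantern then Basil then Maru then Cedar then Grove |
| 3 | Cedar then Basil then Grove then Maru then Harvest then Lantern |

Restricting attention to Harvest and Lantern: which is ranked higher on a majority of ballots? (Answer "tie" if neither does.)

Ballots ranking Harvest above Lantern: 1 + 1 + 3 = 5.
Ballots ranking Lantern above Harvest: 17 − 5 = 12.
Lantern wins the head-to-head 12–5.

Lantern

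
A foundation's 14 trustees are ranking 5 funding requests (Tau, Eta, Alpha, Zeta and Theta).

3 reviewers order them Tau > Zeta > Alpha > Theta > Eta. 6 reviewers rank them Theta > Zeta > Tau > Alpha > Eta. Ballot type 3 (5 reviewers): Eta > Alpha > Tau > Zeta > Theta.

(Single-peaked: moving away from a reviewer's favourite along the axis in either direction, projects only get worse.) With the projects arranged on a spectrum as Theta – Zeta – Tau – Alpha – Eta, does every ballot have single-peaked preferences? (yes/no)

Axis positions: Theta=1, Zeta=2, Tau=3, Alpha=4, Eta=5.
Ballot type 1 (peak Tau at position 3): ranking walks positions 3-2-4-1-5, expanding outward from the peak — single-peaked.
Ballot type 2 (peak Theta at position 1): ranking walks positions 1-2-3-4-5, expanding outward from the peak — single-peaked.
Ballot type 3 (peak Eta at position 5): ranking walks positions 5-4-3-2-1, expanding outward from the peak — single-peaked.
Every ranking is single-peaked on this axis.

yes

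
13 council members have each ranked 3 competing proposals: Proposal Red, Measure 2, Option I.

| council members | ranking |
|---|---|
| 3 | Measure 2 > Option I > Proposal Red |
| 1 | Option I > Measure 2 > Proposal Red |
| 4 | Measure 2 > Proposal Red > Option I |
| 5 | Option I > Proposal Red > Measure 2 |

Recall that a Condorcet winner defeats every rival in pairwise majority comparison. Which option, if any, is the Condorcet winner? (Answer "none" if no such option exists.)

Measure 2

Pairwise majorities:
Proposal Red vs Measure 2: Measure 2 wins 8–5.
Proposal Red–Option I: Option I 9–4.
Measure 2 vs Option I: Measure 2 wins 7–6.
Measure 2 defeats every rival head-to-head and is the Condorcet winner.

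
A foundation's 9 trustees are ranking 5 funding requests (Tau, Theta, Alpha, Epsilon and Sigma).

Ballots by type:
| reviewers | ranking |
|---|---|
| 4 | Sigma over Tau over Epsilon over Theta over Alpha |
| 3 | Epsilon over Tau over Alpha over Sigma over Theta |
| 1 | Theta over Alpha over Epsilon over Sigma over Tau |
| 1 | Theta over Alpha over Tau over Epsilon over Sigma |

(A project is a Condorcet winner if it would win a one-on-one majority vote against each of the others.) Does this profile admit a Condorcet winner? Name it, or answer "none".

Check each pair by majority over 9 ballots:
Tau vs Theta: Tau, 7–2.
Tau vs Alpha: Tau wins 7–2.
Tau vs Epsilon: Tau wins 5–4.
Tau vs Sigma: Sigma, 5–4.
Theta–Alpha: Theta 6–3.
Theta–Epsilon: Epsilon 7–2.
Theta vs Sigma: Sigma wins 7–2.
Alpha vs Epsilon: Epsilon wins 7–2.
Alpha–Sigma: Alpha 5–4.
Epsilon vs Sigma: Epsilon wins 5–4.
No project is unbeaten: Tau loses to Sigma; Theta loses to Tau; Alpha loses to Tau; Epsilon loses to Tau; Sigma loses to Alpha. In particular Tau > Alpha > Sigma > Tau is a majority cycle — no Condorcet winner exists.

none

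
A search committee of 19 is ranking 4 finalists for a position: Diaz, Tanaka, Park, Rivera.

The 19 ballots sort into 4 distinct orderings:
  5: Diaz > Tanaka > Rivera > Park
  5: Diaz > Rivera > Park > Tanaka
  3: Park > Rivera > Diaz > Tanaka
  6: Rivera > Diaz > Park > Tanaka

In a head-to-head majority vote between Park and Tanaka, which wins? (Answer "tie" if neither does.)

Park

Ballots ranking Park above Tanaka: 5 + 3 + 6 = 14.
Ballots ranking Tanaka above Park: 19 − 14 = 5.
Park wins the head-to-head 14–5.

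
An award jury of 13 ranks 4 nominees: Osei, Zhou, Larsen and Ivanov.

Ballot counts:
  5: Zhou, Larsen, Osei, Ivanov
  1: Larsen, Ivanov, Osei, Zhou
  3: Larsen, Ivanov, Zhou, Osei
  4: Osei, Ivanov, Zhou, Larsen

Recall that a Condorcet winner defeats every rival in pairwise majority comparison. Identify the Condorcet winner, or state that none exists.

none

Check each pair by majority over 13 ballots:
Osei–Zhou: Zhou 8–5.
Osei vs Larsen: Larsen wins 9–4.
Osei–Ivanov: Osei 9–4.
Zhou vs Larsen: Zhou wins 9–4.
Zhou vs Ivanov: Ivanov, 8–5.
Larsen–Ivanov: Larsen 9–4.
Each nominee drops at least one matchup (Osei loses to Zhou; Zhou loses to Ivanov; Larsen loses to Zhou; Ivanov loses to Osei); the cycle Osei → Ivanov → Zhou → Osei rules out a Condorcet winner.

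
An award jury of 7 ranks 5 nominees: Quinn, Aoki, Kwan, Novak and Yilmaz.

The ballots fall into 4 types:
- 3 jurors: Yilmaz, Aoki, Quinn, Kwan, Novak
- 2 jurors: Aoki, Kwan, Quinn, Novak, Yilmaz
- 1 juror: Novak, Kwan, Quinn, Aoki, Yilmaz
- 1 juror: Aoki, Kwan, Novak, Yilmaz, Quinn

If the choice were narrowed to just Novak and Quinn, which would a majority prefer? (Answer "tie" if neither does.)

Quinn

Ballots ranking Novak above Quinn: 1 + 1 = 2.
Ballots ranking Quinn above Novak: 7 − 2 = 5.
Quinn wins the head-to-head 5–2.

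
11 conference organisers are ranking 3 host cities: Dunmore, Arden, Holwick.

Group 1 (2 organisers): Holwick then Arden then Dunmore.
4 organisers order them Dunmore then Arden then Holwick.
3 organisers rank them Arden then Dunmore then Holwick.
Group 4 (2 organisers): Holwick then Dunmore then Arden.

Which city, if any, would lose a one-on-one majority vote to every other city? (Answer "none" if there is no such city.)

Holwick

Pairwise majorities:
Dunmore vs Arden: Dunmore, 6–5.
Dunmore vs Holwick: Dunmore, 7–4.
Arden–Holwick: Arden 7–4.
Holwick is beaten in every head-to-head and is the Condorcet loser.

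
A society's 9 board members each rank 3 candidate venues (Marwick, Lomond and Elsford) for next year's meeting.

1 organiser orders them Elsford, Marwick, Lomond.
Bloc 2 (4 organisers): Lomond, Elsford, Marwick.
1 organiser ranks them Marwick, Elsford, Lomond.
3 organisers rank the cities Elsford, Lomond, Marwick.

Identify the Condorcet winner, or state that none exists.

Elsford

Head-to-head results (9 organisers):
Marwick vs Lomond: Lomond wins 7–2.
Marwick vs Elsford: Elsford wins 8–1.
Lomond vs Elsford: Elsford, 5–4.
Elsford wins every pairwise contest, so Elsford is the Condorcet winner.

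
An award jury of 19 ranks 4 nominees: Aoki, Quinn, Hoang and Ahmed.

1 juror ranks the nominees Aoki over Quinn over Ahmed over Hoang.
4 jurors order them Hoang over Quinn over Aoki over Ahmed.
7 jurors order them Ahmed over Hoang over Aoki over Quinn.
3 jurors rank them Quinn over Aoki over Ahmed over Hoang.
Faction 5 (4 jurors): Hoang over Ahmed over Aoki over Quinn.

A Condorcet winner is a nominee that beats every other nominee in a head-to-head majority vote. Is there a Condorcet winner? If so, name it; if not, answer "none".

Ahmed

Check each pair by majority over 19 ballots:
Aoki vs Quinn: Aoki, 12–7.
Aoki vs Hoang: Hoang, 15–4.
Aoki–Ahmed: Ahmed 11–8.
Quinn vs Hoang: Hoang wins 15–4.
Quinn vs Ahmed: Ahmed wins 11–8.
Hoang vs Ahmed: Ahmed wins 11–8.
Ahmed beats each of Aoki, Quinn, Hoang — Ahmed is the Condorcet winner.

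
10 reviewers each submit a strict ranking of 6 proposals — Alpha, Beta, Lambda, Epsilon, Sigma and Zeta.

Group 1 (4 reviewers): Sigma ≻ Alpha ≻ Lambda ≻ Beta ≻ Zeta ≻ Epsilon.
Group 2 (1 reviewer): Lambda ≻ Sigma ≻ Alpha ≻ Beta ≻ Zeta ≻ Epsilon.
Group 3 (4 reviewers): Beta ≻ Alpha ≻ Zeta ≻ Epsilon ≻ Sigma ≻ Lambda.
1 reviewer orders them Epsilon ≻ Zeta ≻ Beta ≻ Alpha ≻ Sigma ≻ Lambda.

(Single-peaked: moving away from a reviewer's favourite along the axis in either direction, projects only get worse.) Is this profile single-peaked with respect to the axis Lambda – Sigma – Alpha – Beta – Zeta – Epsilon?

yes

Axis positions: Lambda=1, Sigma=2, Alpha=3, Beta=4, Zeta=5, Epsilon=6.
Group 1 (peak Sigma at position 2): ranking walks positions 2-3-1-4-5-6, expanding outward from the peak — single-peaked.
Group 2 (peak Lambda at position 1): ranking walks positions 1-2-3-4-5-6, expanding outward from the peak — single-peaked.
Group 3 (peak Beta at position 4): ranking walks positions 4-3-5-6-2-1, expanding outward from the peak — single-peaked.
Group 4 (peak Epsilon at position 6): ranking walks positions 6-5-4-3-2-1, expanding outward from the peak — single-peaked.
Every ranking is single-peaked on this axis.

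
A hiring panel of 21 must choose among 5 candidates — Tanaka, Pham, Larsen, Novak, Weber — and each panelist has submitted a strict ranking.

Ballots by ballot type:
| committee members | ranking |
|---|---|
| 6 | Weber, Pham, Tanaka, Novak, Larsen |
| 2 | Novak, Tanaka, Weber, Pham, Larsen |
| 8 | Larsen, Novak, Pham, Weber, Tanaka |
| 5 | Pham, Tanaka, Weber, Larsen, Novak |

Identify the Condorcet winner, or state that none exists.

Pham

Pairwise majorities:
Tanaka vs Pham: 2 to 19, Pham.
Tanaka vs Larsen: Tanaka is ranked higher on 6+2+5 = 13 ballots, Larsen on 8. Tanaka wins 13–8.
Tanaka vs Novak: 11 to 10, Tanaka.
Tanaka–Weber: Weber 14–7.
Pham vs Larsen: 6+2+5 = 13 for Pham, 8 for Larsen — Pham by 13–8.
Pham–Novak: Pham 11–10.
Pham vs Weber: Pham preferred on 8+5 = 13 ballots; Pham wins 13–8.
Larsen vs Novak: Larsen, 13–8.
Larsen–Weber: Weber 13–8.
Novak vs Weber: Weber wins 11–10.
Pham defeats every rival head-to-head and is the Condorcet winner.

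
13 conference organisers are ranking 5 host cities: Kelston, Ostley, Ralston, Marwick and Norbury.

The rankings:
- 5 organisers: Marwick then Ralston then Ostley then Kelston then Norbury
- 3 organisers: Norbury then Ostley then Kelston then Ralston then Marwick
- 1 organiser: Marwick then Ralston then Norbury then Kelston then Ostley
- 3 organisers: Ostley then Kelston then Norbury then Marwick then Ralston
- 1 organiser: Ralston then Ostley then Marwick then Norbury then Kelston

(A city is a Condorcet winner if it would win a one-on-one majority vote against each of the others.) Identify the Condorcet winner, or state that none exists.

Head-to-head results (13 organisers):
Kelston vs Ostley: 1 for Kelston, 12 for Ostley — Ostley by 12–1.
Kelston vs Ralston: 6 to 7, Ralston.
Kelston vs Marwick: Kelston is ranked higher on 3+3 = 6 ballots, Marwick on 7. Marwick wins 7–6.
Kelston vs Norbury: Kelston preferred on 5+3 = 8 ballots; Kelston wins 8–5.
Ostley vs Ralston: Ostley is ranked higher on 3+3 = 6 ballots, Ralston on 7. Ralston wins 7–6.
Ostley vs Marwick: Ostley is ranked higher on 3+3+1 = 7 ballots, Marwick on 6. Ostley wins 7–6.
Ostley vs Norbury: 9 to 4, Ostley.
Ralston vs Marwick: 3+1 = 4 for Ralston, 9 for Marwick — Marwick by 9–4.
Ralston vs Norbury: Ralston is ranked higher on 5+1+1 = 7 ballots, Norbury on 6. Ralston wins 7–6.
Marwick vs Norbury: 7 to 6, Marwick.
Every city loses at least once (Kelston loses to Ostley; Ostley loses to Ralston; Ralston loses to Marwick; Marwick loses to Ostley; Norbury loses to Kelston). The majority relation contains the cycle Ostley → Marwick → Ralston → Ostley, so there is no Condorcet winner.

none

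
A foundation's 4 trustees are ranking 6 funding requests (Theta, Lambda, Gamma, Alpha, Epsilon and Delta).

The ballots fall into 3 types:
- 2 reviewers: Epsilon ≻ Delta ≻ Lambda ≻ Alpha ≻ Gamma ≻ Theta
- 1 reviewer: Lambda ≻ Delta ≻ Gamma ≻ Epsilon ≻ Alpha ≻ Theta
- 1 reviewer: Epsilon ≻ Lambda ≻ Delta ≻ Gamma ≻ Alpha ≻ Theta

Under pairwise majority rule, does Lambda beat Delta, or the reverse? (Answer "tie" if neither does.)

Ballots ranking Lambda above Delta: 1 + 1 = 2.
Ballots ranking Delta above Lambda: 4 − 2 = 2.
2–2: the pair ties.

tie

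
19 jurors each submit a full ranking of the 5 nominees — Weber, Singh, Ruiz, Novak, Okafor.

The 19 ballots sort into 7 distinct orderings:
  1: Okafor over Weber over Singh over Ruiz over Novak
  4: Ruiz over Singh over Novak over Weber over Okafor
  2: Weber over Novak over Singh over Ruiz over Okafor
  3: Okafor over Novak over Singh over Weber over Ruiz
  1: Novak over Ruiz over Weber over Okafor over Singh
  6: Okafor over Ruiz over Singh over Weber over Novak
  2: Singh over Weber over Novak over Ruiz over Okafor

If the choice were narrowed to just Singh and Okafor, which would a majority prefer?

Ballots ranking Singh above Okafor: 4 + 2 + 2 = 8.
Ballots ranking Okafor above Singh: 19 − 8 = 11.
Okafor wins the head-to-head 11–8.

Okafor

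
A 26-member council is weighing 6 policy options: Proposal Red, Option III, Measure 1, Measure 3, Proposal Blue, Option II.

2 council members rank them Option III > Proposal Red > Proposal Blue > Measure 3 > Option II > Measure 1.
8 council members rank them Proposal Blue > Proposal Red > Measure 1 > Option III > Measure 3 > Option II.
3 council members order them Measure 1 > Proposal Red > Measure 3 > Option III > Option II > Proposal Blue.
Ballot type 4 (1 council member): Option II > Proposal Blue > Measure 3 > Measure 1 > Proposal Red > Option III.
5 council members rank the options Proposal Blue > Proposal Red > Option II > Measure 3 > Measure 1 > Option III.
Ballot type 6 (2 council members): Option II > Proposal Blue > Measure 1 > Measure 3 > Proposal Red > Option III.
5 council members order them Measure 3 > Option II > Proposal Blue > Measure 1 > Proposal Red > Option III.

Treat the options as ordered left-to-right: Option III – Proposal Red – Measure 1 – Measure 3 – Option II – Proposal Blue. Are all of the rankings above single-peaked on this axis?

Axis positions: Option III=1, Proposal Red=2, Measure 1=3, Measure 3=4, Option II=5, Proposal Blue=6.
Ballot type 1: ranking walks positions 1-2-6-4-5-3; Proposal Blue is ranked above Measure 1 even though Measure 1 lies between Proposal Blue and the peak Option III on the axis — preferences dip and rise again. Not single-peaked.
Ballot type 2: ranking walks positions 6-2-3-1-4-5; Proposal Red is ranked above Option II even though Option II lies between Proposal Red and the peak Proposal Blue on the axis — preferences dip and rise again. Not single-peaked.
Ballot type 3 (peak Measure 1 at position 3): ranking walks positions 3-2-4-1-5-6, expanding outward from the peak — single-peaked.
Ballot type 4 (peak Option II at position 5): ranking walks positions 5-6-4-3-2-1, expanding outward from the peak — single-peaked.
Ballot type 5: ranking walks positions 6-2-5-4-3-1; Proposal Red is ranked above Option II even though Option II lies between Proposal Red and the peak Proposal Blue on the axis — preferences dip and rise again. Not single-peaked.
Ballot type 6: ranking walks positions 5-6-3-4-2-1; Measure 1 is ranked above Measure 3 even though Measure 3 lies between Measure 1 and the peak Option II on the axis — preferences dip and rise again. Not single-peaked.
Ballot type 7 (peak Measure 3 at position 4): ranking walks positions 4-5-6-3-2-1, expanding outward from the peak — single-peaked.
Ballot type 1 violates single-peakedness, so the profile is not single-peaked on this axis.

no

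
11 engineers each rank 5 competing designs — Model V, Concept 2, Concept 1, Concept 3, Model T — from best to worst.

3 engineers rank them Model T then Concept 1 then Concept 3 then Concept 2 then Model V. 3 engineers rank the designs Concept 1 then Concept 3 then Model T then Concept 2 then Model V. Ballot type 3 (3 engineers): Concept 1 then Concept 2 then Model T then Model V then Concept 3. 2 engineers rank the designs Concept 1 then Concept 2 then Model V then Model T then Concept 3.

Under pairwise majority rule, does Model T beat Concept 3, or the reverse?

Ballots ranking Model T above Concept 3: 3 + 3 + 2 = 8.
Ballots ranking Concept 3 above Model T: 11 − 8 = 3.
Model T wins the head-to-head 8–3.

Model T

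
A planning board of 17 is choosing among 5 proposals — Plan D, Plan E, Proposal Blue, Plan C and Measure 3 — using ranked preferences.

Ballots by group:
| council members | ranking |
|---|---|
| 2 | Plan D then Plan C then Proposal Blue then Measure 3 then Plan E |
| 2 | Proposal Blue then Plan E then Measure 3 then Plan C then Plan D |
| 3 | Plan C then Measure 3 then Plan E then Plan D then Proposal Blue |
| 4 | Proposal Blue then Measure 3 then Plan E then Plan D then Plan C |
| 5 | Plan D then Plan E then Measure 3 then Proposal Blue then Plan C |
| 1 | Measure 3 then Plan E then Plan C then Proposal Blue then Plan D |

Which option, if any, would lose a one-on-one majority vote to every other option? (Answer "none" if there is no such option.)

Plan C

Pairwise majorities:
Plan D vs Plan E: 7 to 10, Plan E.
Plan D vs Proposal Blue: Plan D is ranked higher on 2+3+5 = 10 ballots, Proposal Blue on 7. Plan D wins 10–7.
Plan D vs Plan C: Plan D is ranked higher on 2+4+5 = 11 ballots, Plan C on 6. Plan D wins 11–6.
Plan D vs Measure 3: Plan D preferred on 2+5 = 7 ballots; Measure 3 wins 10–7.
Plan E–Proposal Blue: Plan E 9–8.
Plan E vs Plan C: 2+4+5+1 = 12 for Plan E, 5 for Plan C — Plan E by 12–5.
Plan E vs Measure 3: 7 to 10, Measure 3.
Proposal Blue vs Plan C: Proposal Blue is ranked higher on 2+4+5 = 11 ballots, Plan C on 6. Proposal Blue wins 11–6.
Proposal Blue vs Measure 3: 2+2+4 = 8 for Proposal Blue, 9 for Measure 3 — Measure 3 by 9–8.
Plan C vs Measure 3: Plan C is ranked higher on 2+3 = 5 ballots, Measure 3 on 12. Measure 3 wins 12–5.
Plan C loses to every other option — it is the Condorcet loser.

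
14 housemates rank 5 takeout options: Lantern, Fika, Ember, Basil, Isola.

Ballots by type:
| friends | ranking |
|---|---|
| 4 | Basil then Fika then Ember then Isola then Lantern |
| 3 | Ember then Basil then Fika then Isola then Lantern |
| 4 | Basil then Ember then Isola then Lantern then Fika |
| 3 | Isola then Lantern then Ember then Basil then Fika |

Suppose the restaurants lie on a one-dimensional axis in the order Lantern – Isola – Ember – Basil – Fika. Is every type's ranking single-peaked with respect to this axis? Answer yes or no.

yes

Axis positions: Lantern=1, Isola=2, Ember=3, Basil=4, Fika=5.
Type 1 (peak Basil at position 4): ranking walks positions 4-5-3-2-1, expanding outward from the peak — single-peaked.
Type 2 (peak Ember at position 3): ranking walks positions 3-4-5-2-1, expanding outward from the peak — single-peaked.
Type 3 (peak Basil at position 4): ranking walks positions 4-3-2-1-5, expanding outward from the peak — single-peaked.
Type 4 (peak Isola at position 2): ranking walks positions 2-1-3-4-5, expanding outward from the peak — single-peaked.
Every ranking is single-peaked on this axis.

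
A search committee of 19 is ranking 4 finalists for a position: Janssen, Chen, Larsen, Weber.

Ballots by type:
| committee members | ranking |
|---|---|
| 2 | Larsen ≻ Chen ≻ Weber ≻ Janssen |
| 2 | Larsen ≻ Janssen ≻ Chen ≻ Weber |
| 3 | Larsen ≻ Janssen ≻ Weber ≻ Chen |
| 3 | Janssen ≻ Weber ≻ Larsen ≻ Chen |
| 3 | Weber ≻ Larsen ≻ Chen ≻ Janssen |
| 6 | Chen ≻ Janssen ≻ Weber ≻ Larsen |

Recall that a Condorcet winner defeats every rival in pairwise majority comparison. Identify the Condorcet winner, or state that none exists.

none

Pairwise majorities:
Janssen vs Chen: Janssen preferred on 2+3+3 = 8 ballots; Chen wins 11–8.
Janssen vs Larsen: 3+6 = 9 for Janssen, 10 for Larsen — Larsen by 10–9.
Janssen vs Weber: 14 to 5, Janssen.
Chen vs Larsen: 6 to 13, Larsen.
Chen vs Weber: 2+2+6 = 10 for Chen, 9 for Weber — Chen by 10–9.
Larsen vs Weber: 2+2+3 = 7 for Larsen, 12 for Weber — Weber by 12–7.
Every candidate loses at least once (Janssen loses to Chen; Chen loses to Larsen; Larsen loses to Weber; Weber loses to Janssen). The majority relation contains the cycle Janssen → Weber → Larsen → Janssen, so there is no Condorcet winner.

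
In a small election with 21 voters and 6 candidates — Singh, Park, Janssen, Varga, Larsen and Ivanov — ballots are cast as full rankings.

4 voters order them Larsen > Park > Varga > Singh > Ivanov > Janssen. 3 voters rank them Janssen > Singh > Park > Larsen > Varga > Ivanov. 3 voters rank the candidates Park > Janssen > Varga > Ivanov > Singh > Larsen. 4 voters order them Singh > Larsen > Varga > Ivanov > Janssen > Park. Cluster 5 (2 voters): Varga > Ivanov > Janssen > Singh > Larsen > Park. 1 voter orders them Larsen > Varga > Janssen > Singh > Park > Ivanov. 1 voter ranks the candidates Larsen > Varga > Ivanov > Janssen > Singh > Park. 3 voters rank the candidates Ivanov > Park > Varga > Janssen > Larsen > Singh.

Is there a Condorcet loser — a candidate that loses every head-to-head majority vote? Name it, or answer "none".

none

Pairwise majorities:
Singh–Park: Singh 11–10.
Singh vs Janssen: 8 to 13, Janssen.
Singh–Varga: Varga 14–7.
Singh vs Larsen: Singh, 12–9.
Singh vs Ivanov: Singh, 12–9.
Park vs Janssen: Janssen, 11–10.
Park vs Varga: Park is ranked higher on 4+3+3+3 = 13 ballots, Varga on 8. Park wins 13–8.
Park vs Larsen: Larsen, 12–9.
Park vs Ivanov: 11 to 10, Park.
Janssen vs Varga: Janssen preferred on 3+3 = 6 ballots; Varga wins 15–6.
Janssen vs Larsen: 3+3+2+3 = 11 for Janssen, 10 for Larsen — Janssen by 11–10.
Janssen vs Ivanov: 3+3+1 = 7 for Janssen, 14 for Ivanov — Ivanov by 14–7.
Varga vs Larsen: Larsen wins 13–8.
Varga vs Ivanov: Varga, 18–3.
Larsen vs Ivanov: 13 to 8, Larsen.
No candidate is winless: Singh beats Park; Park beats Varga; Janssen beats Singh; Varga beats Singh; Larsen beats Park; Ivanov beats Janssen. There is no Condorcet loser.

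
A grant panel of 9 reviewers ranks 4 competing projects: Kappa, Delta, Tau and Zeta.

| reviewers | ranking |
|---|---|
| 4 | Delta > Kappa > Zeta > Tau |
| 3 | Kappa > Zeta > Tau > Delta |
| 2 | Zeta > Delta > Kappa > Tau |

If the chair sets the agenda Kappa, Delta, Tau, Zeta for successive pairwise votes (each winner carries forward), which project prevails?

Zeta

Round 1: Kappa vs Delta — 3–6, Delta advances.
Round 2: Delta vs Tau — 6–3, Delta advances.
Round 3: Delta vs Zeta — 4–5, Zeta advances.
The agenda winner is Zeta.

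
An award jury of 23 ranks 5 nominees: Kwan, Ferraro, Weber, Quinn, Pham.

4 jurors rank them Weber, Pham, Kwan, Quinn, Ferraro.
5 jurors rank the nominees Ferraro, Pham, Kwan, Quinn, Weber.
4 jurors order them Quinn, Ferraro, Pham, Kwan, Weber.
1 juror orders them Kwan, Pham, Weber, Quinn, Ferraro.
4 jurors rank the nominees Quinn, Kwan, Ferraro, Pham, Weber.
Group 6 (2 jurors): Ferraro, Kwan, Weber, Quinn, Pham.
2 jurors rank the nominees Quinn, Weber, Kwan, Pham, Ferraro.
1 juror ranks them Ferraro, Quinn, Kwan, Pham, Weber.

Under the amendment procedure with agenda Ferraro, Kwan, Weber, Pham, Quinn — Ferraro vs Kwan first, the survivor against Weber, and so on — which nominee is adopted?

Quinn

Round 1: Ferraro vs Kwan — 12–11, Ferraro advances.
Round 2: Ferraro vs Weber — 16–7, Ferraro advances.
Round 3: Ferraro vs Pham — 16–7, Ferraro advances.
Round 4: Ferraro vs Quinn — 8–15, Quinn advances.
The agenda winner is Quinn.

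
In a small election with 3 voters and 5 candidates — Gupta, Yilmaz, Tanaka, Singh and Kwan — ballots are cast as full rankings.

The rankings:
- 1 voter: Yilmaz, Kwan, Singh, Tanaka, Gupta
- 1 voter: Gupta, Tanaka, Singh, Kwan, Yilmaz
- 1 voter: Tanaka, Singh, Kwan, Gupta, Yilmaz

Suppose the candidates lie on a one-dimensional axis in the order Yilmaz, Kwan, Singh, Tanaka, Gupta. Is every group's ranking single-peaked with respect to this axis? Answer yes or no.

yes

Axis positions: Yilmaz=1, Kwan=2, Singh=3, Tanaka=4, Gupta=5.
Group 1 (peak Yilmaz at position 1): ranking walks positions 1-2-3-4-5, expanding outward from the peak — single-peaked.
Group 2 (peak Gupta at position 5): ranking walks positions 5-4-3-2-1, expanding outward from the peak — single-peaked.
Group 3 (peak Tanaka at position 4): ranking walks positions 4-3-2-5-1, expanding outward from the peak — single-peaked.
Every ranking is single-peaked on this axis.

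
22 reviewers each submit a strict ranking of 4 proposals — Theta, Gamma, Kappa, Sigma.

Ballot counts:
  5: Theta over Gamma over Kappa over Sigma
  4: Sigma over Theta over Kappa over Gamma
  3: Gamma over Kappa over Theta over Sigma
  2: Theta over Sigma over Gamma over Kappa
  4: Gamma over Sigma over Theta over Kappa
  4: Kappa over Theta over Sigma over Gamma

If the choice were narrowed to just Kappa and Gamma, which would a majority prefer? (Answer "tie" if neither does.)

Ballots ranking Kappa above Gamma: 4 + 4 = 8.
Ballots ranking Gamma above Kappa: 22 − 8 = 14.
Gamma wins the head-to-head 14–8.

Gamma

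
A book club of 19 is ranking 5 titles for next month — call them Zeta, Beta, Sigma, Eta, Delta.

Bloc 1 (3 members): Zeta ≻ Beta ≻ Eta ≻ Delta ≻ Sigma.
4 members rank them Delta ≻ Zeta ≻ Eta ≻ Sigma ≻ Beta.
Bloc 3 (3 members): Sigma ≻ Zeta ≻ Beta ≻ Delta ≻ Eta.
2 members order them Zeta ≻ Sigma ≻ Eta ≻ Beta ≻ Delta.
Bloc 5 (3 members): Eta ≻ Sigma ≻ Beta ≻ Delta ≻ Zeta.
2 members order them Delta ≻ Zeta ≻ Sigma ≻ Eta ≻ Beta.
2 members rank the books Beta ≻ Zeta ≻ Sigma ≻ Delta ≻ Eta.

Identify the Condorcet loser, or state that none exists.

Pairwise majorities:
Zeta vs Beta: Zeta is ranked higher on 3+4+3+2+2 = 14 ballots, Beta on 5. Zeta wins 14–5.
Zeta vs Sigma: Zeta, 13–6.
Zeta vs Eta: Zeta preferred on 3+4+3+2+2+2 = 16 ballots; Zeta wins 16–3.
Zeta vs Delta: Zeta is ranked higher on 3+3+2+2 = 10 ballots, Delta on 9. Zeta wins 10–9.
Beta vs Sigma: 5 to 14, Sigma.
Beta vs Eta: Eta wins 11–8.
Beta vs Delta: Beta wins 13–6.
Sigma vs Eta: 3+2+2+2 = 9 for Sigma, 10 for Eta — Eta by 10–9.
Sigma vs Delta: Sigma wins 10–9.
Eta vs Delta: Delta, 11–8.
No book is winless: Zeta beats Beta; Beta beats Delta; Sigma beats Beta; Eta beats Beta; Delta beats Eta. There is no Condorcet loser.

none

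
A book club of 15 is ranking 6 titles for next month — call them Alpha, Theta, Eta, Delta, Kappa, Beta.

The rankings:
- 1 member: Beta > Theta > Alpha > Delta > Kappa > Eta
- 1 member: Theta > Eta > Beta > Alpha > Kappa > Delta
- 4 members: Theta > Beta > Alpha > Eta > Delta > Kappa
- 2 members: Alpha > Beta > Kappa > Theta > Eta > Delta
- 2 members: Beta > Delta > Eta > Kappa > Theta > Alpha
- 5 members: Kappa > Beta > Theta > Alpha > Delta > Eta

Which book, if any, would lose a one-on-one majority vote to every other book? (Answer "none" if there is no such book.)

Eta

Pairwise majorities:
Alpha vs Theta: 2 to 13, Theta.
Alpha vs Eta: Alpha wins 12–3.
Alpha vs Delta: Alpha is ranked higher on 1+1+4+2+5 = 13 ballots, Delta on 2. Alpha wins 13–2.
Alpha vs Kappa: Alpha wins 8–7.
Alpha vs Beta: Alpha is ranked higher on 2 ballots, Beta on 13. Beta wins 13–2.
Theta vs Eta: Theta preferred on 1+1+4+2+5 = 13 ballots; Theta wins 13–2.
Theta vs Delta: Theta, 13–2.
Theta vs Kappa: Kappa wins 9–6.
Theta vs Beta: Theta preferred on 1+4 = 5 ballots; Beta wins 10–5.
Eta–Delta: Delta 8–7.
Eta vs Kappa: Kappa wins 8–7.
Eta vs Beta: Eta is ranked higher on 1 ballot, Beta on 14. Beta wins 14–1.
Delta vs Kappa: Kappa, 8–7.
Delta vs Beta: Delta preferred on 0 ballots; Beta wins 15–0.
Kappa vs Beta: 5 to 10, Beta.
Eta is beaten in every head-to-head and is the Condorcet loser.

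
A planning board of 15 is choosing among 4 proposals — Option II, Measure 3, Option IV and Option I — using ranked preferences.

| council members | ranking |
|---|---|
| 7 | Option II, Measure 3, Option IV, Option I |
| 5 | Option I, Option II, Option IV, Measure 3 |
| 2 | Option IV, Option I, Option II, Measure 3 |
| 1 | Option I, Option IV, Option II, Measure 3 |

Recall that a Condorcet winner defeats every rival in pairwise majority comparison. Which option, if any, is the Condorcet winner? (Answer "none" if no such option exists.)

Check each pair by majority over 15 ballots:
Option II vs Measure 3: 7+5+2+1 = 15 for Option II, 0 for Measure 3 — Option II by 15–0.
Option II vs Option IV: Option II is ranked higher on 7+5 = 12 ballots, Option IV on 3. Option II wins 12–3.
Option II vs Option I: Option I wins 8–7.
Measure 3 vs Option IV: 7 to 8, Option IV.
Measure 3 vs Option I: Option I wins 8–7.
Option IV vs Option I: Option IV wins 9–6.
Every option loses at least once (Option II loses to Option I; Measure 3 loses to Option II; Option IV loses to Option II; Option I loses to Option IV). The majority relation contains the cycle Option II → Option IV → Option I → Option II, so there is no Condorcet winner.

none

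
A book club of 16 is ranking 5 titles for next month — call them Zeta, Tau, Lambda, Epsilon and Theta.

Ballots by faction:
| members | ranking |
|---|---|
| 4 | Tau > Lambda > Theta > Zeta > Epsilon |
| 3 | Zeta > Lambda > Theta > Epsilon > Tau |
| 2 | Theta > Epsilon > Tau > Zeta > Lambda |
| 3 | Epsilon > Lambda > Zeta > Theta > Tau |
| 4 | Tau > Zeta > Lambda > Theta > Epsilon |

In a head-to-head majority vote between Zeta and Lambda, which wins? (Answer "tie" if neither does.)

Ballots ranking Zeta above Lambda: 3 + 2 + 4 = 9.
Ballots ranking Lambda above Zeta: 16 − 9 = 7.
Zeta wins the head-to-head 9–7.

Zeta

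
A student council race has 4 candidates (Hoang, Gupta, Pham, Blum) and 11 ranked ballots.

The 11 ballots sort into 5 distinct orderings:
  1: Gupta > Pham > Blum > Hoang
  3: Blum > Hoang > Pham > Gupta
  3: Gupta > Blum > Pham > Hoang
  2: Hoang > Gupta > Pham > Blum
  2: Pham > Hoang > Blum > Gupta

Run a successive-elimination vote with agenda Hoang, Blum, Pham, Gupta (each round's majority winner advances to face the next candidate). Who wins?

Round 1: Hoang vs Blum — 4–7, Blum advances.
Round 2: Blum vs Pham — 6–5, Blum advances.
Round 3: Blum vs Gupta — 5–6, Gupta advances.
The agenda winner is Gupta.

Gupta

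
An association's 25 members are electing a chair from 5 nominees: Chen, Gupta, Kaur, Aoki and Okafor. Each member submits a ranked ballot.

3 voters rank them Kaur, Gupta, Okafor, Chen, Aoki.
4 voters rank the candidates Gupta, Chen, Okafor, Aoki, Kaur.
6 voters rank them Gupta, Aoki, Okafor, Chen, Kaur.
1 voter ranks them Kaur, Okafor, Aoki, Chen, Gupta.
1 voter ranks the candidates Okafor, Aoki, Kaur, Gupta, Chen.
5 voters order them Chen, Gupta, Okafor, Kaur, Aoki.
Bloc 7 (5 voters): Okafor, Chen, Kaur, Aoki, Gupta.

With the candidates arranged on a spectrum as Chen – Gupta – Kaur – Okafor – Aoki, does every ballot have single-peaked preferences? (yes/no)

Axis positions: Chen=1, Gupta=2, Kaur=3, Okafor=4, Aoki=5.
Bloc 1 (peak Kaur at position 3): ranking walks positions 3-2-4-1-5, expanding outward from the peak — single-peaked.
Bloc 2: ranking walks positions 2-1-4-5-3; Okafor is ranked above Kaur even though Kaur lies between Okafor and the peak Gupta on the axis — preferences dip and rise again. Not single-peaked.
Bloc 3: ranking walks positions 2-5-4-1-3; Aoki is ranked above Kaur even though Kaur lies between Aoki and the peak Gupta on the axis — preferences dip and rise again. Not single-peaked.
Bloc 4: ranking walks positions 3-4-5-1-2; Chen is ranked above Gupta even though Gupta lies between Chen and the peak Kaur on the axis — preferences dip and rise again. Not single-peaked.
Bloc 5 (peak Okafor at position 4): ranking walks positions 4-5-3-2-1, expanding outward from the peak — single-peaked.
Bloc 6: ranking walks positions 1-2-4-3-5; Okafor is ranked above Kaur even though Kaur lies between Okafor and the peak Chen on the axis — preferences dip and rise again. Not single-peaked.
Bloc 7: ranking walks positions 4-1-3-5-2; Chen is ranked above Kaur even though Kaur lies between Chen and the peak Okafor on the axis — preferences dip and rise again. Not single-peaked.
Bloc 2 violates single-peakedness, so the profile is not single-peaked on this axis.

no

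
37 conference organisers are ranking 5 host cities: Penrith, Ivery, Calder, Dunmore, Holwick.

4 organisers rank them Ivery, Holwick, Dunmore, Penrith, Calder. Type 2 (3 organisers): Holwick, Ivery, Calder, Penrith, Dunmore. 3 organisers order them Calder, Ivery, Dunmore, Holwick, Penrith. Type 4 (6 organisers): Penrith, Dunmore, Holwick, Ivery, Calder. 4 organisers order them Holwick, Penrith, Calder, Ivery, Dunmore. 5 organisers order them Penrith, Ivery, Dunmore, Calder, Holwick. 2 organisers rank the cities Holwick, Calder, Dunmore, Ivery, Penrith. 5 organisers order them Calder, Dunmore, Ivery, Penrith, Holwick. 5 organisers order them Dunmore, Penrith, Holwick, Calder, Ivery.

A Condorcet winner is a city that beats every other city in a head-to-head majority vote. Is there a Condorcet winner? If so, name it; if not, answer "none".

none

Check each pair by majority over 37 ballots:
Penrith vs Ivery: Penrith is ranked higher on 6+4+5+5 = 20 ballots, Ivery on 17. Penrith wins 20–17.
Penrith vs Calder: 4+6+4+5+5 = 24 for Penrith, 13 for Calder — Penrith by 24–13.
Penrith vs Dunmore: Penrith is ranked higher on 3+6+4+5 = 18 ballots, Dunmore on 19. Dunmore wins 19–18.
Penrith vs Holwick: 6+5+5+5 = 21 for Penrith, 16 for Holwick — Penrith by 21–16.
Ivery vs Calder: Ivery preferred on 4+3+6+5 = 18 ballots; Calder wins 19–18.
Ivery vs Dunmore: 19 to 18, Ivery.
Ivery vs Holwick: Ivery preferred on 4+3+5+5 = 17 ballots; Holwick wins 20–17.
Calder vs Dunmore: Calder preferred on 3+3+4+2+5 = 17 ballots; Dunmore wins 20–17.
Calder vs Holwick: Calder preferred on 3+5+5 = 13 ballots; Holwick wins 24–13.
Dunmore vs Holwick: 3+6+5+5+5 = 24 for Dunmore, 13 for Holwick — Dunmore by 24–13.
Every city loses at least once (Penrith loses to Dunmore; Ivery loses to Penrith; Calder loses to Penrith; Dunmore loses to Ivery; Holwick loses to Penrith). The majority relation contains the cycle Penrith > Ivery > Dunmore > Penrith, so there is no Condorcet winner.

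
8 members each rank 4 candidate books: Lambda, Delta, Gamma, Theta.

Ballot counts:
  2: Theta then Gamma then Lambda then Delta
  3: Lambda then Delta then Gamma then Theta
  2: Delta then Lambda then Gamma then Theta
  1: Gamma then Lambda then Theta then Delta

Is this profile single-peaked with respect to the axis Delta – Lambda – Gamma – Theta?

yes

Axis positions: Delta=1, Lambda=2, Gamma=3, Theta=4.
Cluster 1 (peak Theta at position 4): ranking walks positions 4-3-2-1, expanding outward from the peak — single-peaked.
Cluster 2 (peak Lambda at position 2): ranking walks positions 2-1-3-4, expanding outward from the peak — single-peaked.
Cluster 3 (peak Delta at position 1): ranking walks positions 1-2-3-4, expanding outward from the peak — single-peaked.
Cluster 4 (peak Gamma at position 3): ranking walks positions 3-2-4-1, expanding outward from the peak — single-peaked.
Every ranking is single-peaked on this axis.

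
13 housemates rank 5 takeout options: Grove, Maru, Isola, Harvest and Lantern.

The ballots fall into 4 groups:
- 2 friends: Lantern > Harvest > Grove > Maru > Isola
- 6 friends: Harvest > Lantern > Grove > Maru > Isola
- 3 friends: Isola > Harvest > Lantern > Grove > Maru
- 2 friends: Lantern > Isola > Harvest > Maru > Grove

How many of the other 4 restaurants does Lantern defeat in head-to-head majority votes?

Lantern against each rival (13 friends):
Lantern vs Grove: Lantern, 13–0.
Lantern vs Maru: Lantern wins 13–0.
Lantern vs Isola: Lantern preferred on 2+6+2 = 10 ballots; Lantern wins 10–3.
Lantern vs Harvest: Harvest, 9–4.
Lantern beats Grove, Maru, Isola; loses to Harvest — 3 pairwise wins.

3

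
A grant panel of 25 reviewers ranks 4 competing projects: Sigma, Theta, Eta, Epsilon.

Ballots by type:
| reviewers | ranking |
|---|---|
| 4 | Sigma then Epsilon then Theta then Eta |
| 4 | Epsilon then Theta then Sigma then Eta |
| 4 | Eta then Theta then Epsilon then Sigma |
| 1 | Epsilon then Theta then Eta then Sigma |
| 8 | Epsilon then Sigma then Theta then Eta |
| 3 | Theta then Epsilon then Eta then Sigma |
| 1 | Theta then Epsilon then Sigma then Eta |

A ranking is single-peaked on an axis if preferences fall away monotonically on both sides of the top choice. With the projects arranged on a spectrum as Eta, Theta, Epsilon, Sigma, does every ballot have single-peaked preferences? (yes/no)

yes

Axis positions: Eta=1, Theta=2, Epsilon=3, Sigma=4.
Type 1 (peak Sigma at position 4): ranking walks positions 4-3-2-1, expanding outward from the peak — single-peaked.
Type 2 (peak Epsilon at position 3): ranking walks positions 3-2-4-1, expanding outward from the peak — single-peaked.
Type 3 (peak Eta at position 1): ranking walks positions 1-2-3-4, expanding outward from the peak — single-peaked.
Type 4 (peak Epsilon at position 3): ranking walks positions 3-2-1-4, expanding outward from the peak — single-peaked.
Type 5 (peak Epsilon at position 3): ranking walks positions 3-4-2-1, expanding outward from the peak — single-peaked.
Type 6 (peak Theta at position 2): ranking walks positions 2-3-1-4, expanding outward from the peak — single-peaked.
Type 7 (peak Theta at position 2): ranking walks positions 2-3-4-1, expanding outward from the peak — single-peaked.
Every ranking is single-peaked on this axis.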